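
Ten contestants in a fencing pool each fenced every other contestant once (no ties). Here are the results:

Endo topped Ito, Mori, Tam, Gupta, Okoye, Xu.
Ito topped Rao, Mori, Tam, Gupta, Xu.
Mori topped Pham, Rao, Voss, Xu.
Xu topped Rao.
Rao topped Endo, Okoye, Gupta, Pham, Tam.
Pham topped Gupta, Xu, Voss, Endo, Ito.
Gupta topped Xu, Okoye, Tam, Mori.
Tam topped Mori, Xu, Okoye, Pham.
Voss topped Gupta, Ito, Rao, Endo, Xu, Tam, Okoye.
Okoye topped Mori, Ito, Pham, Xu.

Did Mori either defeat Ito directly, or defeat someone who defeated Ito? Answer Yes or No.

Mori did not beat Ito directly.
Mori beat Voss, Pham, Xu, Rao. Of those, Voss beat Ito.

Yes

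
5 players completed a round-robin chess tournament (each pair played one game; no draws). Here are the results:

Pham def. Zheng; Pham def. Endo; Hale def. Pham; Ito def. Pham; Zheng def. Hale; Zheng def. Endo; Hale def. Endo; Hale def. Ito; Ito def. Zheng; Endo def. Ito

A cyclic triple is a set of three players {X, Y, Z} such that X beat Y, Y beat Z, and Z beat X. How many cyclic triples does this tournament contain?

4

Of the C(5,3) = 10 triples, the cyclic ones are: {Ito, Zheng, Hale}; {Ito, Zheng, Endo}; {Ito, Pham, Endo}; {Zheng, Pham, Hale}.
That is 4.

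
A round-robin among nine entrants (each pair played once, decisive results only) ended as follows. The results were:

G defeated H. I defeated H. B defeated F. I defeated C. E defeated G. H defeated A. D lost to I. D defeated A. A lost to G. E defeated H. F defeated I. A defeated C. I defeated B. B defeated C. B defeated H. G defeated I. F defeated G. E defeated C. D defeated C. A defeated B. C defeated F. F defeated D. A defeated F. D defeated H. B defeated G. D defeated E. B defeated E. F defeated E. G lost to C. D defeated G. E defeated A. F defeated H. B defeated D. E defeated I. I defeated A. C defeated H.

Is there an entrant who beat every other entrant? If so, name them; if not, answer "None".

Highest win total is B with 6 (out of 8 possible).
B lost to A, I, so no entrant went undefeated.

None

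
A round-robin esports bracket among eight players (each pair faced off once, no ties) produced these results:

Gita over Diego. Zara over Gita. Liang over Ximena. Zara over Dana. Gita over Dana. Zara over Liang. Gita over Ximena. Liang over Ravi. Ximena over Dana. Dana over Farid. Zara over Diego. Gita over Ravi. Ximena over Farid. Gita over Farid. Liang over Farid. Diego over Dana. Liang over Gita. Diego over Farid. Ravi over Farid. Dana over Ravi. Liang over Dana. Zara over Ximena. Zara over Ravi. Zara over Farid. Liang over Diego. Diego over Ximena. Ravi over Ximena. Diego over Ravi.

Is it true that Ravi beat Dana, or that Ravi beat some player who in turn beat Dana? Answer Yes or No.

Ravi did not beat Dana directly.
Ravi beat Farid, Ximena. Of those, Ximena beat Dana.

Yes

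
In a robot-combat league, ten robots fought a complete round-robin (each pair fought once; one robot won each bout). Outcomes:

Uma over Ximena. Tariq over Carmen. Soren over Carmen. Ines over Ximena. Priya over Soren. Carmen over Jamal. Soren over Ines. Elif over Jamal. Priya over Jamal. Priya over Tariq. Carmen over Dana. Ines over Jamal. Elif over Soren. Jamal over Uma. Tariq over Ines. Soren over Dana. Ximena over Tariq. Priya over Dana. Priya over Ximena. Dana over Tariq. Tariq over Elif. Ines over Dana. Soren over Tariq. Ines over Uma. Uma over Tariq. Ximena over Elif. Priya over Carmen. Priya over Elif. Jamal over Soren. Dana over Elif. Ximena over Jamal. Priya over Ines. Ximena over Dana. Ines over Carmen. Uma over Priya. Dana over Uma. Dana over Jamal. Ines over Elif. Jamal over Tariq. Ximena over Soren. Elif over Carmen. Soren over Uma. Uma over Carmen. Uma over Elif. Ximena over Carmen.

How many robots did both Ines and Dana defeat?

Ines beat: Elif, Ximena, Dana, Jamal, Carmen, Uma.
Dana beat: Elif, Tariq, Jamal, Uma.
Both beat: Elif, Jamal, Uma — 3.

3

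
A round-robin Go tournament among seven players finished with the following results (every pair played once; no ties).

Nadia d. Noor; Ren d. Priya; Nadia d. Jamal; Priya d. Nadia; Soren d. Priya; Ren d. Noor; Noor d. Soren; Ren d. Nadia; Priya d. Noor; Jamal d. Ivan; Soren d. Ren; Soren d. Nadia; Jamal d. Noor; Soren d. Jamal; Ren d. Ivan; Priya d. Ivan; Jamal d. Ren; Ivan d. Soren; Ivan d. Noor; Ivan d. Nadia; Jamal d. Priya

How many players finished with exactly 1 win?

Win totals: Jamal 4, Nadia 2, Soren 4, Priya 3, Ivan 3, Ren 4, Noor 1.
Exactly 1: Noor — 1 player.

1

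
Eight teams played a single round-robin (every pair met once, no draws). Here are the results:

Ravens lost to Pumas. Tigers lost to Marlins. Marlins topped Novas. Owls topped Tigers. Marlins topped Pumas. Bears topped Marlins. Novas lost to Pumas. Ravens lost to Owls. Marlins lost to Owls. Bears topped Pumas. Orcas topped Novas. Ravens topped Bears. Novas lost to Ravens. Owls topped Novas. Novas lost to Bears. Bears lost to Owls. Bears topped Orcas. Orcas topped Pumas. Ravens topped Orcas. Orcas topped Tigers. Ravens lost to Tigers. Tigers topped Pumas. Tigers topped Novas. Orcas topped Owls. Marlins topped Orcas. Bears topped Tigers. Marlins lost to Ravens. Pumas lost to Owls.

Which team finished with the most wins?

Owls

Win totals: Novas 0, Owls 6, Marlins 4, Orcas 4, Bears 5, Ravens 4, Pumas 2, Tigers 3.
Owls leads with 6 wins (next highest: 5).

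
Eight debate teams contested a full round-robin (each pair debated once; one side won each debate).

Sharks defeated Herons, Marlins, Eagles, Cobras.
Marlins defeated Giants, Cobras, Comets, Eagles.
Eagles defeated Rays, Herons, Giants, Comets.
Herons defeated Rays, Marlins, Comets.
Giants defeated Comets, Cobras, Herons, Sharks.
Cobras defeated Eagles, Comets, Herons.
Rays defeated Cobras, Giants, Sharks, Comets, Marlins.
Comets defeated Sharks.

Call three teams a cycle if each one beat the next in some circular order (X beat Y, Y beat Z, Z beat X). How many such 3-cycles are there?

Win totals: Sharks 4, Marlins 4, Cobras 3, Eagles 4, Herons 3, Rays 5, Giants 4, Comets 1.
A team with w wins dominates both others in C(w,2) triples; summing gives 6 + 6 + 3 + 6 + 3 + 10 + 6 + 0 = 40 transitive triples.
Total triples C(8,3) = 56, so cyclic triples = 56 − 40 = 16.

16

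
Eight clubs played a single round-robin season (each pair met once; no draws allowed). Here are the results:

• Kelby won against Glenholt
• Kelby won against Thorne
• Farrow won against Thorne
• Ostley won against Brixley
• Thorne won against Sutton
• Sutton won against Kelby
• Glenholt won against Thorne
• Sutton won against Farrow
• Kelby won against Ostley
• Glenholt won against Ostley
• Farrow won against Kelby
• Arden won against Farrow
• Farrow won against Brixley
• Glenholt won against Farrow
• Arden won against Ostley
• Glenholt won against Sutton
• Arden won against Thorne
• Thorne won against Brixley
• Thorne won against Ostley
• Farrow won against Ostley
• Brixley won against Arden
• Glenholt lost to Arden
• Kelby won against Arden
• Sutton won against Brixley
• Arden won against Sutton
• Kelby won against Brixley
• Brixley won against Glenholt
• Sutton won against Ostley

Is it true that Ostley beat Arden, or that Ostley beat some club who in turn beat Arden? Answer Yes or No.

Yes

Ostley did not beat Arden directly.
Ostley beat Brixley. Of those, Brixley beat Arden.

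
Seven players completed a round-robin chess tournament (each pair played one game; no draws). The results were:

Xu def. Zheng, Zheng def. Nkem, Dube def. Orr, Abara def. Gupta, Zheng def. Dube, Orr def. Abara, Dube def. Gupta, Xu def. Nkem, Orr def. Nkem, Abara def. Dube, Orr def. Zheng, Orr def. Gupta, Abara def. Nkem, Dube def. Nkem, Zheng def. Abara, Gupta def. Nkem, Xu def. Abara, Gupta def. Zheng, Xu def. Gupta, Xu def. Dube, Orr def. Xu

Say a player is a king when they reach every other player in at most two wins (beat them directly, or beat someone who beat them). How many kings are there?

Nkem cannot reach Zheng, Orr, Dube, Abara, Gupta, Xu in two steps.
Zheng cannot reach Xu in two steps.
Orr reaches everyone (king).
Dube reaches everyone (king).
Abara cannot reach Xu in two steps.
Gupta cannot reach Orr, Xu in two steps.
Xu reaches everyone (king).
Kings: Orr, Dube, Xu — 3.

3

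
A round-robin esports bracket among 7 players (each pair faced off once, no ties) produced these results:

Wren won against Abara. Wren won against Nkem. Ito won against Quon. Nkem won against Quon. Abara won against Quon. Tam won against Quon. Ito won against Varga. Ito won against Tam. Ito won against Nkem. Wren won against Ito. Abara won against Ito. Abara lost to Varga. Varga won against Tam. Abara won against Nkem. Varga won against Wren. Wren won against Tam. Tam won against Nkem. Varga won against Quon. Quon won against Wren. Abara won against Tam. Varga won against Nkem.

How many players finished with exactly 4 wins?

3

Win totals: Wren 4, Abara 4, Nkem 1, Ito 4, Quon 1, Varga 5, Tam 2.
Exactly 4: Wren, Abara, Ito — 3 players.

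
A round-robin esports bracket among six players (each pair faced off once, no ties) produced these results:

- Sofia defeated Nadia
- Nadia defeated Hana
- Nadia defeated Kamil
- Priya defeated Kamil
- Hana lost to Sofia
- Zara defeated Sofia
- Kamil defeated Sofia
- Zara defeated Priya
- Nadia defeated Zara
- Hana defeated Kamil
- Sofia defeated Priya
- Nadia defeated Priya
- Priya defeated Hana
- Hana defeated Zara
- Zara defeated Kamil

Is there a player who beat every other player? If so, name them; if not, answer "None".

Highest win total is Nadia with 4 (out of 5 possible).
Nadia lost to Sofia, so no player went undefeated.

None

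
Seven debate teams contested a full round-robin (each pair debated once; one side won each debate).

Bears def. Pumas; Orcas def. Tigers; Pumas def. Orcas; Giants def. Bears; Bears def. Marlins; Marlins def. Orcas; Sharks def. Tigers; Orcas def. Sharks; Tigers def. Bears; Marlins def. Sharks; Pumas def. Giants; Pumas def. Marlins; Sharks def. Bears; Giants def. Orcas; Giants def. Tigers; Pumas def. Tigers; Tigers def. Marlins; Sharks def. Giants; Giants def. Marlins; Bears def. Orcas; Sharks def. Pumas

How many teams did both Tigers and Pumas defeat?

1

Tigers beat: Marlins, Bears.
Pumas beat: Marlins, Giants, Tigers, Orcas.
Both beat: Marlins — 1.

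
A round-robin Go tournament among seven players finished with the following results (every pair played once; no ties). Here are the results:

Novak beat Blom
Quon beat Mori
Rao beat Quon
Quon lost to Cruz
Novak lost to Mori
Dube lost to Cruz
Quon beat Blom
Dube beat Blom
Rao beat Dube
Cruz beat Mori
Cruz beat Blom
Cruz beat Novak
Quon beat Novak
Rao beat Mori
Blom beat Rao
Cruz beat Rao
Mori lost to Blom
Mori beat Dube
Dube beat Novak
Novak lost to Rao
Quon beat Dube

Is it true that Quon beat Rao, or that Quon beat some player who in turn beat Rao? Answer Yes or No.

Yes

Quon did not beat Rao directly.
Quon beat Blom, Mori, Novak, Dube. Of those, Blom beat Rao.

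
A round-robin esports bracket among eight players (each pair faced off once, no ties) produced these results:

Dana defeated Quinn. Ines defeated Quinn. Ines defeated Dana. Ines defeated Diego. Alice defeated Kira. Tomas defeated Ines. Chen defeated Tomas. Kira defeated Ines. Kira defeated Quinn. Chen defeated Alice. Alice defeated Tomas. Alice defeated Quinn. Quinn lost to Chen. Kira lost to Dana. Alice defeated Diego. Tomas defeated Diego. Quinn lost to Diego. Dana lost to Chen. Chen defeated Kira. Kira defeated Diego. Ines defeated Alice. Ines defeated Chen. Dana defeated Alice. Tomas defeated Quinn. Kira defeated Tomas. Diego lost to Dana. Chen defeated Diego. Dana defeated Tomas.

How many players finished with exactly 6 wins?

Win totals: Ines 5, Quinn 0, Chen 6, Dana 5, Alice 4, Diego 1, Tomas 3, Kira 4.
Exactly 6: Chen — 1 player.

1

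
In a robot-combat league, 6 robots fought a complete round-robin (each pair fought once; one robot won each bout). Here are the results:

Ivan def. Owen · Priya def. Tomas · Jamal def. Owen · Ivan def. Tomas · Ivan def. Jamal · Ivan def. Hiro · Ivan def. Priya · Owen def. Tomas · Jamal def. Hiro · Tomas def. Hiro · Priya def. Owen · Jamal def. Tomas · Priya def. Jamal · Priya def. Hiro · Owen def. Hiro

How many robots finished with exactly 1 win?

1

Win totals: Tomas 1, Owen 2, Priya 4, Hiro 0, Ivan 5, Jamal 3.
Exactly 1: Tomas — 1 robot.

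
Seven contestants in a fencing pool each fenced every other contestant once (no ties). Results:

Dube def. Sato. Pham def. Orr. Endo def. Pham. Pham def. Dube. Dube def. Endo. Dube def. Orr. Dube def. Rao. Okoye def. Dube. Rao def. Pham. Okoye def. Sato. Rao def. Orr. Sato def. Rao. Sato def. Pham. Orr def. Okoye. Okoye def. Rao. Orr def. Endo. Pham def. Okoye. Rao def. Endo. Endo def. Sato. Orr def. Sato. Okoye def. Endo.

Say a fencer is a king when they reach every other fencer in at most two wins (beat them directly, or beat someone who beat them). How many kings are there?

Rao reaches everyone (king).
Sato reaches everyone (king).
Pham reaches everyone (king).
Endo reaches everyone (king).
Orr reaches everyone (king).
Okoye reaches everyone (king).
Dube reaches everyone (king).
Kings: Rao, Sato, Pham, Endo, Orr, Okoye, Dube — 7.

7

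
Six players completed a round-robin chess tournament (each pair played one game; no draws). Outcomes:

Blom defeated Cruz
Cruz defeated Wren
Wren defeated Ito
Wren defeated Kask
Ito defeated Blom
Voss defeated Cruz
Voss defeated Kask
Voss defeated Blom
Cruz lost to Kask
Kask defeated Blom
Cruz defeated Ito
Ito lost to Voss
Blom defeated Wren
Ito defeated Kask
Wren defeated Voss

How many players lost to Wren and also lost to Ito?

1

Wren beat: Kask, Voss, Ito.
Ito beat: Kask, Blom.
Both beat: Kask — 1.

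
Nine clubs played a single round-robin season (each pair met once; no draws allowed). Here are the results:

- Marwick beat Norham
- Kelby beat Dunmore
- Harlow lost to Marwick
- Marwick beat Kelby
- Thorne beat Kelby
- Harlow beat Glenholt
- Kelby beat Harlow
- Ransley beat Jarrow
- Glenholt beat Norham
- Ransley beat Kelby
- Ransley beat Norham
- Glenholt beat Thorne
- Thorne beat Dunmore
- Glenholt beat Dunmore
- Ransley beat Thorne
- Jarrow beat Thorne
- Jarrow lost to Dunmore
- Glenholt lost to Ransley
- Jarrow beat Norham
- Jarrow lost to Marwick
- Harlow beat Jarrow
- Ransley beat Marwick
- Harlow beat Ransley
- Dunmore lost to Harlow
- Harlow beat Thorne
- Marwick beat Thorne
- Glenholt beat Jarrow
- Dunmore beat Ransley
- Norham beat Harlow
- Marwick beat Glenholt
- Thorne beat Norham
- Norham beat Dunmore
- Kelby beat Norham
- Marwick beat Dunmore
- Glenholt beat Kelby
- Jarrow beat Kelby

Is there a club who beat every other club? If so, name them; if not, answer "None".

Highest win total is Marwick with 7 (out of 8 possible).
Marwick lost to Ransley, so no club went undefeated.

None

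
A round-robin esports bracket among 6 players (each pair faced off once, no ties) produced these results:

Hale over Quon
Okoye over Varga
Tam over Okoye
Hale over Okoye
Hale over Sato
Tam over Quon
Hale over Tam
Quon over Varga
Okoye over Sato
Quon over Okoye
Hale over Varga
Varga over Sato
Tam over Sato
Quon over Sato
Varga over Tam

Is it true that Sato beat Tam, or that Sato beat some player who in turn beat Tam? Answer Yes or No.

No

Sato did not beat Tam directly.
Sato beat no one, so there is no intermediate player.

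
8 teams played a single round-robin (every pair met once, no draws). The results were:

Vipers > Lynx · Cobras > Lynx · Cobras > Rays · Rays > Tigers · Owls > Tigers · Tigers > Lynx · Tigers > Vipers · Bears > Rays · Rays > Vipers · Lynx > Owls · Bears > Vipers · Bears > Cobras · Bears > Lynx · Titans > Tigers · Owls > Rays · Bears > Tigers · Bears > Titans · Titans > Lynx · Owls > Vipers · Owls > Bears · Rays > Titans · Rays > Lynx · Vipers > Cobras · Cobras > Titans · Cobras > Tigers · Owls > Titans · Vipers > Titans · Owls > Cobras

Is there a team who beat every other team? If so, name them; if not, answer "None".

None

Highest win total is Owls with 6 (out of 7 possible).
Owls lost to Lynx, so no team went undefeated.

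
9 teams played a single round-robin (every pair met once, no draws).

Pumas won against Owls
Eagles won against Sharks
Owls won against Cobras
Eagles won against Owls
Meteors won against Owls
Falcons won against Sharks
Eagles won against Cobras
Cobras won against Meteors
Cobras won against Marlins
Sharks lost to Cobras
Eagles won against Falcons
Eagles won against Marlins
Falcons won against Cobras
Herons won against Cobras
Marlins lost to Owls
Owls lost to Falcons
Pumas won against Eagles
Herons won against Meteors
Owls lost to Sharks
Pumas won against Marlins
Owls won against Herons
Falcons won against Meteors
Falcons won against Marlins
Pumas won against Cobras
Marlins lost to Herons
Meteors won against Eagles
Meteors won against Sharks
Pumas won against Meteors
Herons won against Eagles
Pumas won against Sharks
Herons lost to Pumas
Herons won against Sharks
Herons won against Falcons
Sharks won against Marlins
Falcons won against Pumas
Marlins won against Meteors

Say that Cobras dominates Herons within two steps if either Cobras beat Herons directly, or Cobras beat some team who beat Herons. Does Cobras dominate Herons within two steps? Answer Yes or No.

No

Cobras did not beat Herons directly.
Cobras beat Meteors, Marlins, Sharks, but each of them lost to Herons. No two-step path.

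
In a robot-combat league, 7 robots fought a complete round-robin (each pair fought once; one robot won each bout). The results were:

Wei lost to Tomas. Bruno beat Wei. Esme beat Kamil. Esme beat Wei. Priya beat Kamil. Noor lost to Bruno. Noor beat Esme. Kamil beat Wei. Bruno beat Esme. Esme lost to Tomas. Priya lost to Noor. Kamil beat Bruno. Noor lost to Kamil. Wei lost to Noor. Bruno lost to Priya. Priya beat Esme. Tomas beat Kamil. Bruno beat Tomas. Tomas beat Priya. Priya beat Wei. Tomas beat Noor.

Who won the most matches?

Win totals: Kamil 3, Noor 3, Esme 2, Priya 4, Wei 0, Tomas 5, Bruno 4.
Tomas leads with 5 wins (next highest: 4).

Tomas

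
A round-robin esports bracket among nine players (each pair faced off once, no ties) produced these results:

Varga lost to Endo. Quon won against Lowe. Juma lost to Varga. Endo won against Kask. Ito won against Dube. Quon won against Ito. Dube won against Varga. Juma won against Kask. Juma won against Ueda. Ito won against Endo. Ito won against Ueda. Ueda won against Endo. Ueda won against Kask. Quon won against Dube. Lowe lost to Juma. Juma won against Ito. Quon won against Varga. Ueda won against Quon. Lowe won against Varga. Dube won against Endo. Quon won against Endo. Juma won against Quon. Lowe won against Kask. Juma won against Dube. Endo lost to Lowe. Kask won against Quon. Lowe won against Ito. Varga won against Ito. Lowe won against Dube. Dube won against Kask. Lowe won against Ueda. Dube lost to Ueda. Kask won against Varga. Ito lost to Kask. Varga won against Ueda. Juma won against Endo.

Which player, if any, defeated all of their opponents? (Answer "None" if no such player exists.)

None

Highest win total is Juma with 7 (out of 8 possible).
Juma lost to Varga, so no player went undefeated.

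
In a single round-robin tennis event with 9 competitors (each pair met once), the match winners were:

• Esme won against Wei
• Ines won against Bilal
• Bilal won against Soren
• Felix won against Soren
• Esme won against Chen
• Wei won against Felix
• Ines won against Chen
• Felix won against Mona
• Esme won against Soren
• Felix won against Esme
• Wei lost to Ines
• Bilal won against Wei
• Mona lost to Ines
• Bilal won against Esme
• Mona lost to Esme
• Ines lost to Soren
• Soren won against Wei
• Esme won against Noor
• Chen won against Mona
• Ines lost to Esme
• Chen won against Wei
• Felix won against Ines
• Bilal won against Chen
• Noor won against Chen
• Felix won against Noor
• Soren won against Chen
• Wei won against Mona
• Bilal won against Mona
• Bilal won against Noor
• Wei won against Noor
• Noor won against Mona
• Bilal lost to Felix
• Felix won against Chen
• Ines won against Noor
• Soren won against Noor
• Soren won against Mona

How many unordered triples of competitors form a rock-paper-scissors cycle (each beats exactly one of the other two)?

Win totals: Mona 0, Ines 5, Soren 5, Noor 2, Bilal 6, Wei 3, Esme 6, Felix 7, Chen 2.
A competitor with w wins dominates both others in C(w,2) triples; summing gives 0 + 10 + 10 + 1 + 15 + 3 + 15 + 21 + 1 = 76 transitive triples.
Total triples C(9,3) = 84, so cyclic triples = 84 − 76 = 8.

8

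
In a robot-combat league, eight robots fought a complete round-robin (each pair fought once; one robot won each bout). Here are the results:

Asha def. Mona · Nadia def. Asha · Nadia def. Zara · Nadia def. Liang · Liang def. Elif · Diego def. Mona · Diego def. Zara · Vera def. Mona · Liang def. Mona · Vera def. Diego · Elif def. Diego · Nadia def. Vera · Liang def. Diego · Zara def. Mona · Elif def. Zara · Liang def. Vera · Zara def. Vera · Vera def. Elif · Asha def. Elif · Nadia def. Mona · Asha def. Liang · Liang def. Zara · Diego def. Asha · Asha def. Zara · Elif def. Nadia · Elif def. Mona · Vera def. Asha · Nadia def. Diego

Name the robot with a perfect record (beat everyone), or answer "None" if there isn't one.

Highest win total is Nadia with 6 (out of 7 possible).
Nadia lost to Elif, so no robot went undefeated.

None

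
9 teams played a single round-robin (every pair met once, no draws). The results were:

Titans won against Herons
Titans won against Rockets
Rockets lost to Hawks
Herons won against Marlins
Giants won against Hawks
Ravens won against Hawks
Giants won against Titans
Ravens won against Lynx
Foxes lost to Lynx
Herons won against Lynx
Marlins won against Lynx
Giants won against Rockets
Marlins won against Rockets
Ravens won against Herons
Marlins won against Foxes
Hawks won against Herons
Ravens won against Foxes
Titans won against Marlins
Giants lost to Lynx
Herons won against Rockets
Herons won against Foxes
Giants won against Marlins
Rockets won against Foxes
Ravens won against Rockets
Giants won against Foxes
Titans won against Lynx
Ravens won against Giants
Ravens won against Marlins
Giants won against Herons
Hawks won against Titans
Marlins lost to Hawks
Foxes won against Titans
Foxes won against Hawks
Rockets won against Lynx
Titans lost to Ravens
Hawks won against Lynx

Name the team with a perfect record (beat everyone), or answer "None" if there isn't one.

Ravens

Ravens has 8 wins out of 8 opponents — a perfect record.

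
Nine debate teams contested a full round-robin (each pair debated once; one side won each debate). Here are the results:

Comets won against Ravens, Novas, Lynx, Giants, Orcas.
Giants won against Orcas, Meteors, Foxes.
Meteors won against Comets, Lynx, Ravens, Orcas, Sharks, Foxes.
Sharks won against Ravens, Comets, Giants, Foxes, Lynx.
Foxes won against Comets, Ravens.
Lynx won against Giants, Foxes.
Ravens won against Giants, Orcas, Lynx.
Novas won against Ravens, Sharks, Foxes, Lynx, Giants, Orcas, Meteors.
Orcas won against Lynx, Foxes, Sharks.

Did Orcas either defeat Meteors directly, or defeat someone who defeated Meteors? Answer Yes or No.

No

Orcas did not beat Meteors directly.
Orcas beat Sharks, Lynx, Foxes, but each of them lost to Meteors. No two-step path.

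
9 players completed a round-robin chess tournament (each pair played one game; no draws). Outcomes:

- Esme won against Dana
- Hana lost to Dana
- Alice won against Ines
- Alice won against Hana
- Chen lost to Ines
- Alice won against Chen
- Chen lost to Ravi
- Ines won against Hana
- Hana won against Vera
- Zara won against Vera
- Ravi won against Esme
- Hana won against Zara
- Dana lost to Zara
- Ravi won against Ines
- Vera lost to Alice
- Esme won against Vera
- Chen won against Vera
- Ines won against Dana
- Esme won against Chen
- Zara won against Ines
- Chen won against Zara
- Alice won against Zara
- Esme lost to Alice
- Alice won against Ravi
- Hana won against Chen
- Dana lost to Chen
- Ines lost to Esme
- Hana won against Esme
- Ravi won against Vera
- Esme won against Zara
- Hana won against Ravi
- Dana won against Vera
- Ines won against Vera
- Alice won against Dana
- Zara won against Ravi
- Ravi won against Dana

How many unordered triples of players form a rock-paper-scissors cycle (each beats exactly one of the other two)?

Win totals: Hana 5, Esme 5, Dana 2, Vera 0, Zara 4, Ines 4, Ravi 5, Chen 3, Alice 8.
A player with w wins dominates both others in C(w,2) triples; summing gives 10 + 10 + 1 + 0 + 6 + 6 + 10 + 3 + 28 = 74 transitive triples.
Total triples C(9,3) = 84, so cyclic triples = 84 − 74 = 10.

10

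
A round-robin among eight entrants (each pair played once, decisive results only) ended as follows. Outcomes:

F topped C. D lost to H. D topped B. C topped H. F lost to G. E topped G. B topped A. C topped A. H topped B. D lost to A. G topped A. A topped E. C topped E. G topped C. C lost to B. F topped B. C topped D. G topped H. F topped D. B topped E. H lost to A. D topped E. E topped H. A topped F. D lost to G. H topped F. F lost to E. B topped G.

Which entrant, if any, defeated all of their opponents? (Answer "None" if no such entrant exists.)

Highest win total is G with 5 (out of 7 possible).
G lost to B, E, so no entrant went undefeated.

None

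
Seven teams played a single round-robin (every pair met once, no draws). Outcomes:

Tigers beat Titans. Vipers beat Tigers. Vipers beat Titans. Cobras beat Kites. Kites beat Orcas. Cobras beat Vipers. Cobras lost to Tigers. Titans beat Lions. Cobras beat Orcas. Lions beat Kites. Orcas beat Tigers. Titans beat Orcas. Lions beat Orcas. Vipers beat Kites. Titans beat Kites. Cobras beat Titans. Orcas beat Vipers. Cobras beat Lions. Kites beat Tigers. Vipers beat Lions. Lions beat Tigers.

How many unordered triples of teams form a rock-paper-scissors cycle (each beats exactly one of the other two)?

Win totals: Vipers 4, Lions 3, Cobras 5, Orcas 2, Titans 3, Kites 2, Tigers 2.
A team with w wins dominates both others in C(w,2) triples; summing gives 6 + 3 + 10 + 1 + 3 + 1 + 1 = 25 transitive triples.
Total triples C(7,3) = 35, so cyclic triples = 35 − 25 = 10.

10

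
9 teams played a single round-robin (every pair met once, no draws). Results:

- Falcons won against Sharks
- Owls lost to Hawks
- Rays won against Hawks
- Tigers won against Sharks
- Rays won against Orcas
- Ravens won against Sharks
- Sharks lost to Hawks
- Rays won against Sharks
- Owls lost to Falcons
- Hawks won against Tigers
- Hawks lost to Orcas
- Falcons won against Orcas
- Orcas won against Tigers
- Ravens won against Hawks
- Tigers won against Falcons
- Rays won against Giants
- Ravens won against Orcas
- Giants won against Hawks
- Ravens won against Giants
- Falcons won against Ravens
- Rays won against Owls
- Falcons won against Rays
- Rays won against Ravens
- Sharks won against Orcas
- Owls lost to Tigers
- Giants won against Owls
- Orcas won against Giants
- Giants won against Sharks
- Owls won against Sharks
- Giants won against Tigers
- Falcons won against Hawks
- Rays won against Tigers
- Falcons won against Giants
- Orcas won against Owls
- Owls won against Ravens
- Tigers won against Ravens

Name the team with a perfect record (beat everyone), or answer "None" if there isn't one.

None

Highest win total is Rays with 7 (out of 8 possible).
Rays lost to Falcons, so no team went undefeated.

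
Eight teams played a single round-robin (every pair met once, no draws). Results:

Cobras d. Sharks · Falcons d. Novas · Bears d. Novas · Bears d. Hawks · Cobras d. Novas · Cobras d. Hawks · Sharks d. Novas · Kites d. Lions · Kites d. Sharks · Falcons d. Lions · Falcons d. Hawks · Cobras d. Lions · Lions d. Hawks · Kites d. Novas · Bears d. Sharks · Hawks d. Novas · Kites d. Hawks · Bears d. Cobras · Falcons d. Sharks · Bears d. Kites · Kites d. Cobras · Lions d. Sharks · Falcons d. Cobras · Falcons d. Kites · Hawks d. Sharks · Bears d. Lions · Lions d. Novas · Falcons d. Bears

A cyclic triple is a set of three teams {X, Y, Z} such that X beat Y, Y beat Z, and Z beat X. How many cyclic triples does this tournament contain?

Win totals: Cobras 4, Sharks 1, Kites 5, Falcons 7, Lions 3, Hawks 2, Novas 0, Bears 6.
A team with w wins dominates both others in C(w,2) triples; summing gives 6 + 0 + 10 + 21 + 3 + 1 + 0 + 15 = 56 transitive triples.
Total triples C(8,3) = 56, so cyclic triples = 56 − 56 = 0.

0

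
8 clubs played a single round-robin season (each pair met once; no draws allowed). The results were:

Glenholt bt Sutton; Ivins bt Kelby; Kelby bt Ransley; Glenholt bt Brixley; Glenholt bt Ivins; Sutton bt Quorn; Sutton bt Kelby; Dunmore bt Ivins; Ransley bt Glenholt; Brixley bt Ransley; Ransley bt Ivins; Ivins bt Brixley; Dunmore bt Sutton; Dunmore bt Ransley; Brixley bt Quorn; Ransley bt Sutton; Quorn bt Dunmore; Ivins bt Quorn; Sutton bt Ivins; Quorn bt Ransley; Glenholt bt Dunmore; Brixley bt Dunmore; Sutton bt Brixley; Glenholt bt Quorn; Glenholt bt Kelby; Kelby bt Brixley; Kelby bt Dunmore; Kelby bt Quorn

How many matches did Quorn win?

Quorn's results: beat Dunmore, Ransley; lost to Sutton, Brixley, Ivins, Kelby, Glenholt.
That is 2 wins.

2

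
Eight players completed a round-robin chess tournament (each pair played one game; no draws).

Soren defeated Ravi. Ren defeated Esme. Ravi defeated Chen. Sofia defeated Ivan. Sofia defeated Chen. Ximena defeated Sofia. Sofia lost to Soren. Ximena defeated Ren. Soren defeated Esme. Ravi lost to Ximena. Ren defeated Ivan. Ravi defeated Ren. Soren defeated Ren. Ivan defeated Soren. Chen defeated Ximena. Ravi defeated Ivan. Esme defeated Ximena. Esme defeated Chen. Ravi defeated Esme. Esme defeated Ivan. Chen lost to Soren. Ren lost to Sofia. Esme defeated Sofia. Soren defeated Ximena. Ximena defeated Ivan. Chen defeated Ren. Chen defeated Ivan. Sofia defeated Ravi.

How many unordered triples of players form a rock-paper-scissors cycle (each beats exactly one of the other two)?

13

Win totals: Chen 3, Soren 6, Esme 4, Ivan 1, Ren 2, Ravi 4, Sofia 4, Ximena 4.
A player with w wins dominates both others in C(w,2) triples; summing gives 3 + 15 + 6 + 0 + 1 + 6 + 6 + 6 = 43 transitive triples.
Total triples C(8,3) = 56, so cyclic triples = 56 − 43 = 13.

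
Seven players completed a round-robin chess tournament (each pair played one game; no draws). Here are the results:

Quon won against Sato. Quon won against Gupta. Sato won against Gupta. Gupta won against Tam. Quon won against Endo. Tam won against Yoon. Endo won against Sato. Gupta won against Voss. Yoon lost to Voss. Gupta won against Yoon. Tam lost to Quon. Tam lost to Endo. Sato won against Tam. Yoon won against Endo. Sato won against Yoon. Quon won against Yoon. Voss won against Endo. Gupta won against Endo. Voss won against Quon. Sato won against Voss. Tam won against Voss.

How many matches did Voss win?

Voss' results: beat Yoon, Quon, Endo; lost to Sato, Gupta, Tam.
That is 3 wins.

3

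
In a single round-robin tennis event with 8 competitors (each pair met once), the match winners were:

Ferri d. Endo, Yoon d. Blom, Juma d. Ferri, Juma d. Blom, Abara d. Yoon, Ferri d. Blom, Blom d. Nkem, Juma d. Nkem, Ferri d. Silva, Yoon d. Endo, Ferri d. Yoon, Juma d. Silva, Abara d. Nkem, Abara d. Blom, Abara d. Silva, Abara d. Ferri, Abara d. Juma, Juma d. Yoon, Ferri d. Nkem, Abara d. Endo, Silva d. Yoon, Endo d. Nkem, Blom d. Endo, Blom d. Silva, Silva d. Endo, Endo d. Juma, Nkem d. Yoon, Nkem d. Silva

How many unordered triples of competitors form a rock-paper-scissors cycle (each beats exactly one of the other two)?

Win totals: Nkem 2, Endo 2, Blom 3, Juma 5, Silva 2, Ferri 5, Abara 7, Yoon 2.
A competitor with w wins dominates both others in C(w,2) triples; summing gives 1 + 1 + 3 + 10 + 1 + 10 + 21 + 1 = 48 transitive triples.
Total triples C(8,3) = 56, so cyclic triples = 56 − 48 = 8.

8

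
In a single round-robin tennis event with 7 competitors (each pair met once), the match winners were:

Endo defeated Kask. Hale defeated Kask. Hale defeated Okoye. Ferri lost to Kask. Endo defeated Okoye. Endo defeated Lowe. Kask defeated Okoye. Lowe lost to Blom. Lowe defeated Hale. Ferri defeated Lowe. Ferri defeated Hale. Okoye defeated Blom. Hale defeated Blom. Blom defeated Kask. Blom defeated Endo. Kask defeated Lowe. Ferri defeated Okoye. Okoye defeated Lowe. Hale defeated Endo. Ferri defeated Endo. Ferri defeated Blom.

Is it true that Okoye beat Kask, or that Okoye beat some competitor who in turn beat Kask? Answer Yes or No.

Yes

Okoye did not beat Kask directly.
Okoye beat Lowe, Blom. Of those, Blom beat Kask.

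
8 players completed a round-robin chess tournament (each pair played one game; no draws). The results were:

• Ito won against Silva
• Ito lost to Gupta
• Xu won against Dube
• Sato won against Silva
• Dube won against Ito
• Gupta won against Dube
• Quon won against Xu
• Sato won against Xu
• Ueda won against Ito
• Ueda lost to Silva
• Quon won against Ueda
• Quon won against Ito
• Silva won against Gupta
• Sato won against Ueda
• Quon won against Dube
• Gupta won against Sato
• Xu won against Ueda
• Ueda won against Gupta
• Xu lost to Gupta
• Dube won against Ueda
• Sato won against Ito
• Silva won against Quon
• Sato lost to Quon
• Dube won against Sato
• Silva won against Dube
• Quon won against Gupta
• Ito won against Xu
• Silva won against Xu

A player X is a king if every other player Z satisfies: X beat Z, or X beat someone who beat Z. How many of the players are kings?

3

Gupta cannot reach Quon in two steps.
Ueda cannot reach Quon in two steps.
Sato reaches everyone (king).
Quon reaches everyone (king).
Dube cannot reach Quon in two steps.
Silva reaches everyone (king).
Ito cannot reach Sato in two steps.
Xu cannot reach Quon, Silva in two steps.
Kings: Sato, Quon, Silva — 3.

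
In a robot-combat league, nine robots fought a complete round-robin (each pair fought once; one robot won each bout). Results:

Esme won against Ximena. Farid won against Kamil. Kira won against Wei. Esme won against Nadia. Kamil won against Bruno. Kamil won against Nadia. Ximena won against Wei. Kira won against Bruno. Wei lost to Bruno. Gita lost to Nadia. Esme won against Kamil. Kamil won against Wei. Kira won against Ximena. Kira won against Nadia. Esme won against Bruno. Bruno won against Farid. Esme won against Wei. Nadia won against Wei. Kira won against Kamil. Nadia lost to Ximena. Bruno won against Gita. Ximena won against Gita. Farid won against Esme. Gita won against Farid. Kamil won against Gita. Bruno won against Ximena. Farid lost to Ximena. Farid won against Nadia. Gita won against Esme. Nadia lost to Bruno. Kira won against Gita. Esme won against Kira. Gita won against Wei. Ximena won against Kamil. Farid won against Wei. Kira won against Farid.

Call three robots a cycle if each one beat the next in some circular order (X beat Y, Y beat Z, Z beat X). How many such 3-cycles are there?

12

Win totals: Kamil 4, Farid 4, Wei 0, Ximena 5, Bruno 5, Nadia 2, Gita 3, Esme 6, Kira 7.
A robot with w wins dominates both others in C(w,2) triples; summing gives 6 + 6 + 0 + 10 + 10 + 1 + 3 + 15 + 21 = 72 transitive triples.
Total triples C(9,3) = 84, so cyclic triples = 84 − 72 = 12.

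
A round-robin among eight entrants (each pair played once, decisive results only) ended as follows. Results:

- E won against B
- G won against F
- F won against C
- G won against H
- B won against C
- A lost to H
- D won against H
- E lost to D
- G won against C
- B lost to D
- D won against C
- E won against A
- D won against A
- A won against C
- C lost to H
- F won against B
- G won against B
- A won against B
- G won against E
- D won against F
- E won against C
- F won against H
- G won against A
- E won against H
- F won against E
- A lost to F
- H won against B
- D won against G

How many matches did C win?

C's results: beat no one; lost to A, B, D, E, F, G, H.
That is 0 wins.

0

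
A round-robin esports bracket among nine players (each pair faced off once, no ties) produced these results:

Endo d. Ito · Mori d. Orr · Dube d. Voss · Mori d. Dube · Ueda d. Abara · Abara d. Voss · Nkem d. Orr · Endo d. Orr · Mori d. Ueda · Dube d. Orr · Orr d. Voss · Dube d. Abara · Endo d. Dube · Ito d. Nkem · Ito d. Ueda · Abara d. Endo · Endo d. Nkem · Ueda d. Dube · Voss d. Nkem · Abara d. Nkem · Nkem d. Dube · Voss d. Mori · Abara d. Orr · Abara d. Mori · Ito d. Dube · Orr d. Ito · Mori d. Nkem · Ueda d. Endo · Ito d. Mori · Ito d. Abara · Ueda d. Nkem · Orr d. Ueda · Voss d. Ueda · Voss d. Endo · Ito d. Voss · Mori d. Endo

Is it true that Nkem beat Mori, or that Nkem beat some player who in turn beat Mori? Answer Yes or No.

Nkem did not beat Mori directly.
Nkem beat Orr, Dube, but each of them lost to Mori. No two-step path.

No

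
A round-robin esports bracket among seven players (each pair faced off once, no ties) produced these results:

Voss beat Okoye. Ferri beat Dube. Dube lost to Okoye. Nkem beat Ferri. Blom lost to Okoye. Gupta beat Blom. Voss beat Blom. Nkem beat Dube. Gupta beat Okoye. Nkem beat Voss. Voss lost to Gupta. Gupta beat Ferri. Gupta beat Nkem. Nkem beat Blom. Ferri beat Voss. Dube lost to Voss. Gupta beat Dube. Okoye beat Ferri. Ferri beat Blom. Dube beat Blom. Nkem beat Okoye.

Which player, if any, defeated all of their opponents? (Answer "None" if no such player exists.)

Gupta

Gupta has 6 wins out of 6 opponents — a perfect record.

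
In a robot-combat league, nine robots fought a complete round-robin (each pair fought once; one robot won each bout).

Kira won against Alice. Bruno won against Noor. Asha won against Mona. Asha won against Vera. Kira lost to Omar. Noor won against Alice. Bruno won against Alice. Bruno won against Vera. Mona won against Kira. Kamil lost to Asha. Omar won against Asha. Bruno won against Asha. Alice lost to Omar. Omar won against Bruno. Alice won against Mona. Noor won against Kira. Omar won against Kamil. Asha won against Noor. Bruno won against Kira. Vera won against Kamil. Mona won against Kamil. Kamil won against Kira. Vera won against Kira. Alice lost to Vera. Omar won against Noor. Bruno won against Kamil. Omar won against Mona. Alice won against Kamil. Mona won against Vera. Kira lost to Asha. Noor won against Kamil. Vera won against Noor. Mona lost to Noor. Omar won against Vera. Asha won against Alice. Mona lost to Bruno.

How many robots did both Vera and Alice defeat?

Vera beat: Kira, Alice, Noor, Kamil.
Alice beat: Mona, Kamil.
Both beat: Kamil — 1.

1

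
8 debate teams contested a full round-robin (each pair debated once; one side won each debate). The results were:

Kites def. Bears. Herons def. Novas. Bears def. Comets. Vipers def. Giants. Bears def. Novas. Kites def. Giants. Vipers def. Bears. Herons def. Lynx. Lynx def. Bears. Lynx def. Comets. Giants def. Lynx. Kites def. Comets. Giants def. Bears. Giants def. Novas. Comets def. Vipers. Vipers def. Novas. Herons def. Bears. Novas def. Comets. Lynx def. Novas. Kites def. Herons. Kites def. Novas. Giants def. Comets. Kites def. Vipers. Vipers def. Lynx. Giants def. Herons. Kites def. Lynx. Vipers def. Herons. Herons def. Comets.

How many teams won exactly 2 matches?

Win totals: Herons 4, Vipers 5, Comets 1, Novas 1, Lynx 3, Bears 2, Kites 7, Giants 5.
Exactly 2: Bears — 1 team.

1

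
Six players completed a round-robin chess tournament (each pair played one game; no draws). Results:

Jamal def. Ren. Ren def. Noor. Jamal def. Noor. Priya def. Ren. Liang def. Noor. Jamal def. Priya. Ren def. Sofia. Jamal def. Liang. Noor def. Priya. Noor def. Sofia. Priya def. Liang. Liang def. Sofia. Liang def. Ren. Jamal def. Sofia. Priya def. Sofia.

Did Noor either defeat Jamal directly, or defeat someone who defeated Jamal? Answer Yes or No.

No

Noor did not beat Jamal directly.
Noor beat Priya, Sofia, but each of them lost to Jamal. No two-step path.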